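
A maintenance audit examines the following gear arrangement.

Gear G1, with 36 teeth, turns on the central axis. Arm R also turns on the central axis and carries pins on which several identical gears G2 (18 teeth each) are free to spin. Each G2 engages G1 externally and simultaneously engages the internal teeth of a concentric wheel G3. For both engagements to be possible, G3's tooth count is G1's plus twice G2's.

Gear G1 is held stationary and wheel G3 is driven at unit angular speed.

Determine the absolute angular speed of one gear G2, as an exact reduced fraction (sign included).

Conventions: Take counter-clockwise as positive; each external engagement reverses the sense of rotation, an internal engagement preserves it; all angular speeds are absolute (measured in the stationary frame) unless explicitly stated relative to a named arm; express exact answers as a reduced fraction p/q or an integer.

class = planetary set [G3 = 36+2·18 = 72; Willis about the carrier]
ring teeth: 36 + 2·18 = 72
36(ω_sun−ω_arm) = −72(ω_ring−ω_arm),  ω_sun = 0, ω_ring = 1
36(0−ω_arm) = −72(1−ω_arm)  ⇒  108·ω_arm = 72  ⇒  ω_arm = 2/3
sun–planet mesh: 36·(0−2/3) = −18·(ω_p−ω_arm)  ⇒  ω_p−ω_arm = 4/3
ω_p = 2/3 + 4/3 = 2
exact speed ratio = 2

2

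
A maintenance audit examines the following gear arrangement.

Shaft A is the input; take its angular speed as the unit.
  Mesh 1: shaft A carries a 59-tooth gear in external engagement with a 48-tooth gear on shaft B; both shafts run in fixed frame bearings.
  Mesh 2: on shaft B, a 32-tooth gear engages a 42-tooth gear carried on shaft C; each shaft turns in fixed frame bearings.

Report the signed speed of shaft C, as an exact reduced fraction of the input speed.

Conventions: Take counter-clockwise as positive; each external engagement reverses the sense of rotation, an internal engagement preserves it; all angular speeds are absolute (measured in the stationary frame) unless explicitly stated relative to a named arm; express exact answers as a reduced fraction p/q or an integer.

59/63

2-mesh fixed-axis compound train (all bearings frame-fixed)
mesh 1 [59T→48T]: |ω|/ω_in = 1×59/48 = 59/48, sense flips to −
mesh 2 [32T→42T]: |ω|/ω_in = (59/48)×32/42 = 59/63, sense flips to +
signed output speed (× input speed) = 59/63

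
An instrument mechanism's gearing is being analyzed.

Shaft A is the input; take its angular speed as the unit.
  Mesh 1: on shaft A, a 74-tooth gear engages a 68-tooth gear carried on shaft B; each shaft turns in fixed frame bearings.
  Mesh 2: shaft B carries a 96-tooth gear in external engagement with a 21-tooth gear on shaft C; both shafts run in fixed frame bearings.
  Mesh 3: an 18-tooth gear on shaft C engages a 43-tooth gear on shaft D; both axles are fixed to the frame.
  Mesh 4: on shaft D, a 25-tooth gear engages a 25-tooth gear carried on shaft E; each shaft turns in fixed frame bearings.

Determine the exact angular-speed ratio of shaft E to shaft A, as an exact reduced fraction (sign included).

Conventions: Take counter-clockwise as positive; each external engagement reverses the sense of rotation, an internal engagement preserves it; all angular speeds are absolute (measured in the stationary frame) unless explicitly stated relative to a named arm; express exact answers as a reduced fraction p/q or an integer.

class = fixed-axis compound train [4 meshes; 4 ratios multiply, 4 sense flips]
mesh 1 [74T→68T]: running ratio 37/34, sense −
mesh 2 [96T→21T]: running ratio 592/119, sense +
mesh 3 [18T→43T]: running ratio 10656/5117, sense −
mesh 4 [25T→25T]: running ratio 10656/5117, sense +
ω_out/ω_in = 10656/5117

10656/5117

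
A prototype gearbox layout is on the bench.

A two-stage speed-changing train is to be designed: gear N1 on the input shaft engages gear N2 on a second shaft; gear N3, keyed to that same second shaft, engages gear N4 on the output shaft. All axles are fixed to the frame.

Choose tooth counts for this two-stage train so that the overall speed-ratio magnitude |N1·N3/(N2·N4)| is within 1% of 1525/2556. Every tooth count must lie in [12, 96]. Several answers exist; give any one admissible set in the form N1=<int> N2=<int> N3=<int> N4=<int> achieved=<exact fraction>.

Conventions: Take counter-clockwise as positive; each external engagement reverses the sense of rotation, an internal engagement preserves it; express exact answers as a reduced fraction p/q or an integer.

topology: fixed-axis compound train — 2 stages, target 1525/2556
target = 1525/2556 in lowest terms: an exact hit needs N1·N3 = k·1525 and N2·N4 = k·2556 for one integer k, every count in [12, 96]; additionally prefer no 1:1 stage (N1 ≠ N2, N3 ≠ N4)
k = 1: N1·N3 = 1525 = 25·61, N2·N4 = 2556 = 36·71
achieved = 25·61/(36·71) = 1525/2556; |achieved − target| = 0 ≤ 61/10224 ✓

N1=25 N2=36 N3=61 N4=71 achieved=1525/2556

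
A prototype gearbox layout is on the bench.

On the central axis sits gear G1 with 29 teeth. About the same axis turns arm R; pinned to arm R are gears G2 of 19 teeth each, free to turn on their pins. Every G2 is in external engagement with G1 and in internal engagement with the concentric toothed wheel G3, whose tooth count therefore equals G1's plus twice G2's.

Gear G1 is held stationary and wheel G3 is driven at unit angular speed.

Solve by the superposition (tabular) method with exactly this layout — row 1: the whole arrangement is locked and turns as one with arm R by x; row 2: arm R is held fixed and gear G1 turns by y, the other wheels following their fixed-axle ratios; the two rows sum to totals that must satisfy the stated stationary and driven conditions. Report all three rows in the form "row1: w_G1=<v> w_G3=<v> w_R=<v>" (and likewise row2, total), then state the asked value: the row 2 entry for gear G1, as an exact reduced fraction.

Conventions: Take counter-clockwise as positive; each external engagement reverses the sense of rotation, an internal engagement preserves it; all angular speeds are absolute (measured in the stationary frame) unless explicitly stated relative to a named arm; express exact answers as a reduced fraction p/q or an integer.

row1: w_G1=67/96 w_G3=67/96 w_R=67/96
row2: w_G1=-67/96 w_G3=29/96 w_R=0
total: w_G1=0 w_G3=1 w_R=67/96
asked value: -67/96

recognized (axles ride arm R): planetary set, 29/19/67 teeth
row 1 — lock + rotate with arm: ω_sun = ω_ring = ω_arm = x
row 2: sun turns y, ring = −(29/67)·y, arm 0
boundary: total ω_sun = x + y = 0 and total ω_ring = x − (29/67)·y = 1  ⇒  y = -67/96, x = 67/96
row 2 ring = −(29/67)·(-67/96) = 29/96
totals (row 1 + row 2): sun 67/96 + (-67/96) = 0, ring 67/96 + 29/96 = 1, arm 67/96 + 0 = 67/96
asked cell (row2, sun) = -67/96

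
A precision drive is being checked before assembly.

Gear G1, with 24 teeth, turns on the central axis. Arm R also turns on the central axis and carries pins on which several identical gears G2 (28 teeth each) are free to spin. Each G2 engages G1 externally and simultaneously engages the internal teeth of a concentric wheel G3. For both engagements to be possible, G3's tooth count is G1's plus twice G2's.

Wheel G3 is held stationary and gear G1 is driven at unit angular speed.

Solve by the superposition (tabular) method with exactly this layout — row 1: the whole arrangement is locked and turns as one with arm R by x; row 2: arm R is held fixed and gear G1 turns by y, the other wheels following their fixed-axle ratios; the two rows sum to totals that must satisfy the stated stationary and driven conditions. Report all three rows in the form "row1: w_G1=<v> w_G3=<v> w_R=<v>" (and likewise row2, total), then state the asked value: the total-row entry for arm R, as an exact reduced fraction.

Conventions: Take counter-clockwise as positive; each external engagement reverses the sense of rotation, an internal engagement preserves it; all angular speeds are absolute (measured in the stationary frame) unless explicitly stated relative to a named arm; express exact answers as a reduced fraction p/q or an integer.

recognized (axles ride arm R): planetary set, 24/28/80 teeth
row 1 — lock + rotate with arm: ω_sun = ω_ring = ω_arm = x
row 2 — arm fixed, fixed-axis ratios: sun y, ring −(24/80)·y, arm 0
boundary: total ω_ring = x − (24/80)·y = 0 and total ω_sun = x + y = 1  ⇒  y = 10/13, x = 3/13
row 2 ring = −(24/80)·10/13 = -3/13
totals (row 1 + row 2): sun 3/13 + 10/13 = 1, ring 3/13 + (-3/13) = 0, arm 3/13 + 0 = 3/13
asked cell (total, arm) = 3/13

row1: w_G1=3/13 w_G3=3/13 w_R=3/13
row2: w_G1=10/13 w_G3=-3/13 w_R=0
total: w_G1=1 w_G3=0 w_R=3/13
asked value: 3/13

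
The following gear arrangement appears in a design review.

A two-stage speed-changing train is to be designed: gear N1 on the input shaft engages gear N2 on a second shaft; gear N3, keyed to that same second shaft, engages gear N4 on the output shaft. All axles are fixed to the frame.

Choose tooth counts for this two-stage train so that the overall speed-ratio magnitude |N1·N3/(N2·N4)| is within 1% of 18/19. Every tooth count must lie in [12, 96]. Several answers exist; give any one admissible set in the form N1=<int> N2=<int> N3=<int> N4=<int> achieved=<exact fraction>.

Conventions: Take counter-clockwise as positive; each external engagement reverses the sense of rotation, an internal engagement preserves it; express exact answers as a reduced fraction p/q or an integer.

N1=12 N2=19 N3=18 N4=12 achieved=18/19

class = fixed-axis compound train [2-stage, 18/19 wanted]
target = 18/19 in lowest terms: an exact hit needs N1·N3 = k·18 and N2·N4 = k·19 for one integer k, every count in [12, 96]; additionally prefer no 1:1 stage (N1 ≠ N2, N3 ≠ N4)
k = 1…11: no 1:1-free in-range split of k·18 and k·19 into factor pairs; take k = 12
k = 12: N1·N3 = 216 = 12·18, N2·N4 = 228 = 19·12
achieved = 12·18/(19·12) = 18/19; |achieved − target| = 0 ≤ 9/950 ✓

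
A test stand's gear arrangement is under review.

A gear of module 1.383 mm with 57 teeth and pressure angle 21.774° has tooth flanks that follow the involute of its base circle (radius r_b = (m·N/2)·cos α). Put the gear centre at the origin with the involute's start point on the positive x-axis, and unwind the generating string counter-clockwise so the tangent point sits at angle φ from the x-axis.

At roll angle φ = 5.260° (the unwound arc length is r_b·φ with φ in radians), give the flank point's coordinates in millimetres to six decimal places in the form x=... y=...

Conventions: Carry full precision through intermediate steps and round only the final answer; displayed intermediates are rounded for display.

recognized (one wheel, involute flank): single-mesh tooth geometry, m = 1.383, N = 57
pitch radius r_p = m·N/2 = 1.383·57/2 = 39.415500
base radius r_b = r_p·cos α = 39.415500·cos 21.774° = 36.603372
roll angle φ = 5.260° = 0.09180432 rad
x = r_b·(cos φ + φ·sin φ) = 36.757294
y = r_b·(sin φ − φ·cos φ) = 0.009432

x=36.757294 y=0.009432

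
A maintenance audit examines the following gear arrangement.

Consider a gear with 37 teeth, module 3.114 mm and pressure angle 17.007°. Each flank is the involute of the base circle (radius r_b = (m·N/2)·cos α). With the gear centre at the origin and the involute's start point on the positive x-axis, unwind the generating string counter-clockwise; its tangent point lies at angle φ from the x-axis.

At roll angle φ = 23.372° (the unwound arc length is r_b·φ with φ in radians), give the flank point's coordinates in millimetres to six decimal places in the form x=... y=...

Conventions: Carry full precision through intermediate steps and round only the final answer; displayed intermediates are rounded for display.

x=59.484183 y=1.225815

class = single-mesh tooth geometry [base-circle involute, m = 3.114, 37T]
pitch radius r_p = m·N/2 = 3.114·37/2 = 57.609000
base radius r_b = r_p·cos α = 57.609000·cos 17.007° = 55.089702
roll angle φ = 23.372° = 0.40791835 rad
x = r_b·(cos φ + φ·sin φ) = 59.484183
y = r_b·(sin φ − φ·cos φ) = 1.225815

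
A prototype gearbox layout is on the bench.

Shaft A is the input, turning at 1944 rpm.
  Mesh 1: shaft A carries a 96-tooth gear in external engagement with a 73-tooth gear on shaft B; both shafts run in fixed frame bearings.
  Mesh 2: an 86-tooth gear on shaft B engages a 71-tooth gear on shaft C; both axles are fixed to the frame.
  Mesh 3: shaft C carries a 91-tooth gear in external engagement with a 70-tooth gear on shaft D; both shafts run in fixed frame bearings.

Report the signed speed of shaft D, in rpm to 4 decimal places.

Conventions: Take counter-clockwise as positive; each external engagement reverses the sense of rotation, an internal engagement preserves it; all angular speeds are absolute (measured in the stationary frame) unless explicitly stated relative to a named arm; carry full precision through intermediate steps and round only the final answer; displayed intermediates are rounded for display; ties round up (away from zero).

-4025.5765 rpm

class = fixed-axis compound train [3 meshes; 3 ratios multiply, 3 sense flips]
mesh 1 [96T→73T]: ω = 1944.0000×96/73 = 2556.4932 rpm, sense flips to −
mesh 2 [86T→71T]: ω = 2556.4932×86/71 = 3096.5973 rpm, sense flips to +
mesh 3 [91T→70T]: ω = 3096.5973×91/70 = 4025.5765 rpm, sense flips to −
signed output speed = -4025.5765 rpm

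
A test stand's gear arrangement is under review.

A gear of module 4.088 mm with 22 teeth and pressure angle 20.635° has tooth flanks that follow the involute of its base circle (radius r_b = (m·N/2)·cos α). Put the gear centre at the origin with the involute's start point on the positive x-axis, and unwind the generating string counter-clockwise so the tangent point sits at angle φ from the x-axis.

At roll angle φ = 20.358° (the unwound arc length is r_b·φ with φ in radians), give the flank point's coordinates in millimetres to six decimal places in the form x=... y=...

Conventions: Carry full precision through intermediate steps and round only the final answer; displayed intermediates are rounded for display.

x=44.656249 y=0.621342

recognized (one wheel, involute flank): single-mesh tooth geometry, m = 4.088, N = 22
pitch radius r_p = m·N/2 = 4.088·22/2 = 44.968000
base radius r_b = r_p·cos α = 44.968000·cos 20.635° = 42.083052
roll angle φ = 20.358° = 0.35531413 rad
x = r_b·(cos φ + φ·sin φ) = 44.656249
y = r_b·(sin φ − φ·cos φ) = 0.621342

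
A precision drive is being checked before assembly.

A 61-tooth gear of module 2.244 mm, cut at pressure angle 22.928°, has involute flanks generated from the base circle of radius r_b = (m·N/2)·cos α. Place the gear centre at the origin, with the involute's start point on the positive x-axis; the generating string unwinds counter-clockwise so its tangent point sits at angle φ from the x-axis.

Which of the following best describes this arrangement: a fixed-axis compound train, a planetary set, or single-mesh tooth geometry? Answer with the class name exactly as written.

class = single-mesh tooth geometry [base-circle involute, m = 2.244, 61T]
classification: single-mesh tooth geometry

single-mesh tooth geometry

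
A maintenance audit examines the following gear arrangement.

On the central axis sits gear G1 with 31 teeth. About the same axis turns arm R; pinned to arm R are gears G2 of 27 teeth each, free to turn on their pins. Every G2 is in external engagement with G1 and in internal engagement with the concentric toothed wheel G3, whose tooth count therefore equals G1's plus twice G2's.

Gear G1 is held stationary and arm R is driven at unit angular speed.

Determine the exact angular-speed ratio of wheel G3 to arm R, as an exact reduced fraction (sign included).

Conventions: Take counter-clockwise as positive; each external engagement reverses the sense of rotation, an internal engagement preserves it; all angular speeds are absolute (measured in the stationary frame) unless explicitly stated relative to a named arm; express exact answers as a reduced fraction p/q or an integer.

116/85

topology: planetary set — G1 31T / G2 27T / G3 85T, arm = carrier (Willis)
ring teeth: 31 + 2·27 = 85
31(ω_sun−ω_arm) = −85(ω_ring−ω_arm),  ω_sun = 0, ω_arm = 1
ω_ring = 1 − (31/85)(0−1) = 116/85
ω_out/ω_in = 116/85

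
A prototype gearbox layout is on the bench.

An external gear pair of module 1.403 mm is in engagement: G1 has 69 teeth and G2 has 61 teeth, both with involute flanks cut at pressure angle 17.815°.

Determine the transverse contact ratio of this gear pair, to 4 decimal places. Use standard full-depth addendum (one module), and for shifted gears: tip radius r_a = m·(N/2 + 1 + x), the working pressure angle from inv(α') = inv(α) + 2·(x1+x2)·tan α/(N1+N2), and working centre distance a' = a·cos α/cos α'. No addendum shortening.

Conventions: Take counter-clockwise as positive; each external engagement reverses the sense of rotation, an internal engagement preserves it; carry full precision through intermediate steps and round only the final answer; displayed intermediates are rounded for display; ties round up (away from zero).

1.9365

recognized (one external pair, fixed centres): single-mesh tooth geometry, m = 1.403, N1 = 69, N2 = 61
base radii: r_b1 = 46.082520, r_b2 = 40.739619
tip radii: r_a1 = 49.806500, r_a2 = 44.194500
no profile shift: α' = α, a' = a
action lengths: √(r_a1²−r_b1²) = 18.896794, √(r_a2²−r_b2²) = 17.130011
base pitch p_b = π·m·cos α = 4.196305
CR = (18.896794 + 17.130011 − 91.195000·sin 17.81500°)/4.196305 = 1.936511
contact ratio ≈ 1.9365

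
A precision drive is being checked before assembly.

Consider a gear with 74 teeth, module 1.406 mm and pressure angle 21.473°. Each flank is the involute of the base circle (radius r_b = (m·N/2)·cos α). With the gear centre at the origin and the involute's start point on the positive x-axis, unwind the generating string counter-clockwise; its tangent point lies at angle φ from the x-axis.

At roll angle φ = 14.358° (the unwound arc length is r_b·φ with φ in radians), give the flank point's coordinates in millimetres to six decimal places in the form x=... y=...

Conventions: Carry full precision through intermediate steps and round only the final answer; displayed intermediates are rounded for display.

x=49.907432 y=0.252353

topology: single-mesh involute geometry — m = 1.406, N = 74
pitch radius r_p = m·N/2 = 1.406·74/2 = 52.022000
base radius r_b = r_p·cos α = 52.022000·cos 21.473° = 48.411162
roll angle φ = 14.358° = 0.25059437 rad
x = r_b·(cos φ + φ·sin φ) = 49.907432
y = r_b·(sin φ − φ·cos φ) = 0.252353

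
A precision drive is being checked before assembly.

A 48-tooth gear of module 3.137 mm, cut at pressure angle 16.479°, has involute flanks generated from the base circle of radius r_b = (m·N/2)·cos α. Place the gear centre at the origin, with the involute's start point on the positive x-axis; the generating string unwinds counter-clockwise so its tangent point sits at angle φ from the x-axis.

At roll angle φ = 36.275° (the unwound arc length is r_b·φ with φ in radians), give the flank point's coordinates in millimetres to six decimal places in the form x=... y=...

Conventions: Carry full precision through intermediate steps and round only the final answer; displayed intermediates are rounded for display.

recognized (one wheel, involute flank): single-mesh tooth geometry, m = 3.137, N = 48
pitch radius r_p = m·N/2 = 3.137·48/2 = 75.288000
base radius r_b = r_p·cos α = 75.288000·cos 16.479° = 72.195453
roll angle φ = 36.275° = 0.63311819 rad
x = r_b·(cos φ + φ·sin φ) = 85.246813
y = r_b·(sin φ − φ·cos φ) = 5.865889

x=85.246813 y=5.865889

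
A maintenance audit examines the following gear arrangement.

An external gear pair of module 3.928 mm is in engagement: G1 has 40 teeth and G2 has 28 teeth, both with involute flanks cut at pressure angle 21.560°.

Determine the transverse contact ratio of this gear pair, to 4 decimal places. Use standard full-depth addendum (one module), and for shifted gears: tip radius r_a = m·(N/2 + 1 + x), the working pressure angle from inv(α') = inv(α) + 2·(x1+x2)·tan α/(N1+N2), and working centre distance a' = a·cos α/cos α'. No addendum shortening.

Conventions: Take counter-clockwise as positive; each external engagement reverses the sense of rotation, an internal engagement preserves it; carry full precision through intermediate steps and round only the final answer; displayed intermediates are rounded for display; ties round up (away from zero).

class = single-mesh tooth geometry [involute pair 40T × 28T, m = 3.928]
base radii: r_b1 = 73.063413, r_b2 = 51.144389
tip radii: r_a1 = 82.488000, r_a2 = 58.920000
no profile shift: α' = α, a' = a
action lengths: √(r_a1²−r_b1²) = 38.288482, √(r_a2²−r_b2²) = 29.254365
base pitch p_b = π·m·cos α = 11.476774
CR = (38.288482 + 29.254365 − 133.552000·sin 21.56000°)/11.476774 = 1.608969
contact ratio ≈ 1.6090

1.6090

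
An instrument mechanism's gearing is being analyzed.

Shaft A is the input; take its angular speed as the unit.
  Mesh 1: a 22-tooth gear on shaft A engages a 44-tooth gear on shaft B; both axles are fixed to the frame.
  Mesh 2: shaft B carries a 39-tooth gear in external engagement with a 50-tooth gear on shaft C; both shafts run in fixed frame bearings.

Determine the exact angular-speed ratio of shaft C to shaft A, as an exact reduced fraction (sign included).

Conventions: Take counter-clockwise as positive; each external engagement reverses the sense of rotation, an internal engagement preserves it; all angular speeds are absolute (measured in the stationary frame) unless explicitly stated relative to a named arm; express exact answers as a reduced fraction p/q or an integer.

class = fixed-axis compound train [2 meshes; 2 ratios multiply, 2 sense flips]
mesh 1 [22T→44T]: running ratio 1/2, sense −
mesh 2 [39T→50T]: running ratio 39/100, sense +
ω_out/ω_in = 39/100

39/100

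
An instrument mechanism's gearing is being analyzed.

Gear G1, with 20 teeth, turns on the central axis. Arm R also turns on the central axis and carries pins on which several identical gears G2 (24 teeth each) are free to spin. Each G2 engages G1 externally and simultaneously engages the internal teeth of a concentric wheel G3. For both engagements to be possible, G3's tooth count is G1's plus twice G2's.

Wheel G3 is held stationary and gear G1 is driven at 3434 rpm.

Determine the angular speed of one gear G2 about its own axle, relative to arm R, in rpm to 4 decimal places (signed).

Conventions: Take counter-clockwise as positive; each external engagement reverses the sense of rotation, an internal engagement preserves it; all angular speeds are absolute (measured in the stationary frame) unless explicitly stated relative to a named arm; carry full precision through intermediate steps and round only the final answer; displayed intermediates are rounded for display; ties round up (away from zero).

class = planetary set [G3 = 20+2·24 = 68; Willis about the carrier]
normalise by the input: solve with ω_sun = 1, then scale by 3434 rpm
ring teeth: 20 + 2·24 = 68
20(ω_sun−ω_arm) = −68(ω_ring−ω_arm),  ω_ring = 0, ω_sun = 1
20(1−ω_arm) = −68(0−ω_arm)  ⇒  88·ω_arm = 20  ⇒  ω_arm = 5/22
sun–planet mesh: 20·(1−5/22) = −24·(ω_p−ω_arm)  ⇒  ω_p−ω_arm = -85/132
scale: ω_p−ω_arm = -85/132 × 3434 rpm = -2211.2879 rpm

-2211.2879 rpm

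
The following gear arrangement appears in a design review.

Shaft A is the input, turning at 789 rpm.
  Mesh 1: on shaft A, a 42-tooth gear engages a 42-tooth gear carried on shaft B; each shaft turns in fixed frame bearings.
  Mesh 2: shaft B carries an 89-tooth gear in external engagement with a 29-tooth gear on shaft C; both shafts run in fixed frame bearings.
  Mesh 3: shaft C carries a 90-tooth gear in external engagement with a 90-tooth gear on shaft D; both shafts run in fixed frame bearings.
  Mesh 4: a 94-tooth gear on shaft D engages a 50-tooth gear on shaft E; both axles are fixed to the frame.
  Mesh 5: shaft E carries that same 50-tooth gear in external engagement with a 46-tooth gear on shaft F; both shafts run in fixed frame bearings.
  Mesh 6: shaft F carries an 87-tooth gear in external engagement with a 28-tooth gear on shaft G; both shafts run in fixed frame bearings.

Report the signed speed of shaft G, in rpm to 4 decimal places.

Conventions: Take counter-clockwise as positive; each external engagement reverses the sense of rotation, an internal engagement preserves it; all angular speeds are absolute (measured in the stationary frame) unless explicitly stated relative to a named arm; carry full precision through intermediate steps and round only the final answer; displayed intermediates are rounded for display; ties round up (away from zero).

class = fixed-axis compound train [6 meshes; 6 ratios multiply, 6 sense flips]
mesh 1 [42T→42T]: ω = 789.0000×42/42 = 789.0000 rpm, sense flips to −
mesh 2 [89T→29T]: ω = 789.0000×89/29 = 2421.4138 rpm, sense flips to +
mesh 3 [90T→90T]: ω = 2421.4138×90/90 = 2421.4138 rpm, sense flips to −
mesh 4 [94T→50T]: ω = 2421.4138×94/50 = 4552.2579 rpm, sense flips to +
mesh 5 [50T→46T]: ω = 4552.2579×50/46 = 4948.1064 rpm, sense flips to −
mesh 6 [87T→28T]: ω = 4948.1064×87/28 = 15374.4736 rpm, sense flips to +
signed output speed = +15374.4736 rpm

+15374.4736 rpm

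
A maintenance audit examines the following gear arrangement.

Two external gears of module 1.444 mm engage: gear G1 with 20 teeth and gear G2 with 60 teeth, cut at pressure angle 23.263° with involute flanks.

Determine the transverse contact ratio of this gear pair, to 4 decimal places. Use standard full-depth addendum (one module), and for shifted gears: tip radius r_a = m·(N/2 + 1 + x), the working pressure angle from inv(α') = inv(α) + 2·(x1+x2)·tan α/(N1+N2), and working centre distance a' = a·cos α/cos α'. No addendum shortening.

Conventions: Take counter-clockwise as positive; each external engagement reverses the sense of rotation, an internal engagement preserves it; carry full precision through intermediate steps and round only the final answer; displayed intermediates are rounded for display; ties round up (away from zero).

recognized (one external pair, fixed centres): single-mesh tooth geometry, m = 1.444, N1 = 20, N2 = 60
base radii: r_b1 = 13.266051, r_b2 = 39.798154
tip radii: r_a1 = 15.884000, r_a2 = 44.764000
no profile shift: α' = α, a' = a
action lengths: √(r_a1²−r_b1²) = 8.735750, √(r_a2²−r_b2²) = 20.492013
base pitch p_b = π·m·cos α = 4.167653
CR = (8.735750 + 20.492013 − 57.760000·sin 23.26300°)/4.167653 = 1.539312
contact ratio ≈ 1.5393

1.5393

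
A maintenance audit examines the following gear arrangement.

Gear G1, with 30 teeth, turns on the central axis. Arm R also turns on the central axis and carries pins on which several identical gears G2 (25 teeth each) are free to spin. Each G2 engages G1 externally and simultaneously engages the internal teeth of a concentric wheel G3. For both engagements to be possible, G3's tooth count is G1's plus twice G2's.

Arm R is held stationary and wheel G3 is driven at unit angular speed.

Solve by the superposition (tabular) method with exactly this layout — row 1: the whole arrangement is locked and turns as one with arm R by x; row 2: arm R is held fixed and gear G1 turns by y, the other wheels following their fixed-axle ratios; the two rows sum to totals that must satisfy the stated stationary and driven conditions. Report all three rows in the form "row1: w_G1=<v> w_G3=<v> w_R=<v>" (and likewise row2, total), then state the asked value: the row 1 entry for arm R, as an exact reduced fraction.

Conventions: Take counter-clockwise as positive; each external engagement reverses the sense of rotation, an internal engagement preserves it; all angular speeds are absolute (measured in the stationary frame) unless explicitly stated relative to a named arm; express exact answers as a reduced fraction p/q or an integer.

topology: planetary set — G1 30T / G2 25T / G3 80T, arm = carrier (Willis)
superposition row 1 [locked train]: every member turns x
row 2 (arm held, sun turns y): ω_ring = −(30/80)·y, ω_arm = 0
boundary: total ω_arm = x = 0 and total ω_ring = x − (30/80)·y = 1  ⇒  y = -8/3, x = 0
row 2 ring = −(30/80)·(-8/3) = 1
totals (row 1 + row 2): sun 0 + (-8/3) = -8/3, ring 0 + 1 = 1, arm 0 + 0 = 0
asked cell (row1, arm) = 0

row1: w_G1=0 w_G3=0 w_R=0
row2: w_G1=-8/3 w_G3=1 w_R=0
total: w_G1=-8/3 w_G3=1 w_R=0
asked value: 0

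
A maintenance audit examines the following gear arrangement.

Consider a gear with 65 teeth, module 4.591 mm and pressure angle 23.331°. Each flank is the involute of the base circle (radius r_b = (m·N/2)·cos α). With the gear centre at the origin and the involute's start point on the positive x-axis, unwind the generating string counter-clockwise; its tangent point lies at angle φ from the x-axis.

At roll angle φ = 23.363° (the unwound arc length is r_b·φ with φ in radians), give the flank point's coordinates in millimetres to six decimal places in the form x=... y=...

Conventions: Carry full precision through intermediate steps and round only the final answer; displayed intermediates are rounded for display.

x=147.928076 y=3.045101

class = single-mesh tooth geometry [base-circle involute, m = 4.591, 65T]
pitch radius r_p = m·N/2 = 4.591·65/2 = 149.207500
base radius r_b = r_p·cos α = 149.207500·cos 23.331° = 137.007136
roll angle φ = 23.363° = 0.40776127 rad
x = r_b·(cos φ + φ·sin φ) = 147.928076
y = r_b·(sin φ − φ·cos φ) = 3.045101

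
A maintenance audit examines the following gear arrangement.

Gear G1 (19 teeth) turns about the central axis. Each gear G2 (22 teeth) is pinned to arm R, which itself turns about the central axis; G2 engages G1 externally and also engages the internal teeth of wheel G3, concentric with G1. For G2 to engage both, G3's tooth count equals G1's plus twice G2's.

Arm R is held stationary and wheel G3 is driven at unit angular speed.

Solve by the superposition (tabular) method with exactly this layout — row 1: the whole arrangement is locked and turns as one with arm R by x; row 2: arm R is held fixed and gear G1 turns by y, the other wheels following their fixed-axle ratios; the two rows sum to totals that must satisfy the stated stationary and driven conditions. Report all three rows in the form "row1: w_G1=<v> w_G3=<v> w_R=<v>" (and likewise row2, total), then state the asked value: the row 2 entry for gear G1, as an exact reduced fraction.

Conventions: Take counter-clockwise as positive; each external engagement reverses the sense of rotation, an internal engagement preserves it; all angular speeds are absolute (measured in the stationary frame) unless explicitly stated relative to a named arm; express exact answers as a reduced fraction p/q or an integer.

planetary set (19T centre, 22T on arm, 63T internal) — Willis relation
superposition row 1 [locked train]: every member turns x
superposition row 2 [arm held]: sun y, ring −(19/63)·y, arm 0
boundary: total ω_arm = x = 0 and total ω_ring = x − (19/63)·y = 1  ⇒  y = -63/19, x = 0
row 2 ring = −(19/63)·(-63/19) = 1
totals (row 1 + row 2): sun 0 + (-63/19) = -63/19, ring 0 + 1 = 1, arm 0 + 0 = 0
asked cell (row2, sun) = -63/19

row1: w_G1=0 w_G3=0 w_R=0
row2: w_G1=-63/19 w_G3=1 w_R=0
total: w_G1=-63/19 w_G3=1 w_R=0
asked value: -63/19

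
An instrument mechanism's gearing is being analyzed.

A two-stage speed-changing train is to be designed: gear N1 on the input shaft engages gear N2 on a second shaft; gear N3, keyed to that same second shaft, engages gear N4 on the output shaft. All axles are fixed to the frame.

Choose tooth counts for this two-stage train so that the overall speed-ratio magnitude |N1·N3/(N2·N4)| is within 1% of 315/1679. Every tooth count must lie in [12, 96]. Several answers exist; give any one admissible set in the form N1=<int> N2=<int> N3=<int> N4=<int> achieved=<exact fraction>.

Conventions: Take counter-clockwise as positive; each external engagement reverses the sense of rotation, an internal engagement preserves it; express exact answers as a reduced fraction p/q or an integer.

class = fixed-axis compound train [2-stage, 315/1679 wanted]
target = 315/1679 in lowest terms: an exact hit needs N1·N3 = k·315 and N2·N4 = k·1679 for one integer k, every count in [12, 96]; additionally prefer no 1:1 stage (N1 ≠ N2, N3 ≠ N4)
k = 1: N1·N3 = 315 = 15·21, N2·N4 = 1679 = 23·73
achieved = 15·21/(23·73) = 315/1679; |achieved − target| = 0 ≤ 63/33580 ✓

N1=15 N2=23 N3=21 N4=73 achieved=315/1679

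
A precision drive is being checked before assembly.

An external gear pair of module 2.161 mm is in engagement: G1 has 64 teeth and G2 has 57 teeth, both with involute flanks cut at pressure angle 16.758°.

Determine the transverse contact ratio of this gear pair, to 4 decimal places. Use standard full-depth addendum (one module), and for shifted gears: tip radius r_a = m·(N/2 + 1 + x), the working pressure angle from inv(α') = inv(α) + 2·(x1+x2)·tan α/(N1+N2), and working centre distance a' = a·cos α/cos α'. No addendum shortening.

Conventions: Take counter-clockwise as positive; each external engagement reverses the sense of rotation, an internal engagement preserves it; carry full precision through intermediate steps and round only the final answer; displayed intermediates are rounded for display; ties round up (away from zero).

1.9988

class = single-mesh tooth geometry [involute pair 64T × 57T, m = 2.161]
base radii: r_b1 = 66.215191, r_b2 = 58.972905
tip radii: r_a1 = 71.313000, r_a2 = 63.749500
no profile shift: α' = α, a' = a
action lengths: √(r_a1²−r_b1²) = 26.478149, √(r_a2²−r_b2²) = 24.211469
base pitch p_b = π·m·cos α = 6.500661
CR = (26.478149 + 24.211469 − 130.740500·sin 16.75800°)/6.500661 = 1.998753
contact ratio ≈ 1.9988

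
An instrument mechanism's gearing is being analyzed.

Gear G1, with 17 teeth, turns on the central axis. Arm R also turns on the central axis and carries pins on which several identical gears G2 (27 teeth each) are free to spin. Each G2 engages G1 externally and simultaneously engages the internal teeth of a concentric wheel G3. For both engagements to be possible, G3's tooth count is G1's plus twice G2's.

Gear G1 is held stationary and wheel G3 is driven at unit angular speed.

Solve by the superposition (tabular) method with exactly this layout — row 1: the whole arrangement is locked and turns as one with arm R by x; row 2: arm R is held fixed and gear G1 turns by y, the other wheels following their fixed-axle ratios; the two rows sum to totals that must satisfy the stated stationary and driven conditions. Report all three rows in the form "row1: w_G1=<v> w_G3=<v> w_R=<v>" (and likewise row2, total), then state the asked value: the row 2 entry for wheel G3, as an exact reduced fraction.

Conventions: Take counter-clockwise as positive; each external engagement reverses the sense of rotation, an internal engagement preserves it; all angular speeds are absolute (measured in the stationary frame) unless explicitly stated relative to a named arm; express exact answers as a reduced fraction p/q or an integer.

row1: w_G1=71/88 w_G3=71/88 w_R=71/88
row2: w_G1=-71/88 w_G3=17/88 w_R=0
total: w_G1=0 w_G3=1 w_R=71/88
asked value: 17/88

recognized (axles ride arm R): planetary set, 17/27/71 teeth
row 1 — lock + rotate with arm: ω_sun = ω_ring = ω_arm = x
row 2 — arm fixed, fixed-axis ratios: sun y, ring −(17/71)·y, arm 0
boundary: total ω_sun = x + y = 0 and total ω_ring = x − (17/71)·y = 1  ⇒  y = -71/88, x = 71/88
row 2 ring = −(17/71)·(-71/88) = 17/88
totals (row 1 + row 2): sun 71/88 + (-71/88) = 0, ring 71/88 + 17/88 = 1, arm 71/88 + 0 = 71/88
asked cell (row2, ring) = 17/88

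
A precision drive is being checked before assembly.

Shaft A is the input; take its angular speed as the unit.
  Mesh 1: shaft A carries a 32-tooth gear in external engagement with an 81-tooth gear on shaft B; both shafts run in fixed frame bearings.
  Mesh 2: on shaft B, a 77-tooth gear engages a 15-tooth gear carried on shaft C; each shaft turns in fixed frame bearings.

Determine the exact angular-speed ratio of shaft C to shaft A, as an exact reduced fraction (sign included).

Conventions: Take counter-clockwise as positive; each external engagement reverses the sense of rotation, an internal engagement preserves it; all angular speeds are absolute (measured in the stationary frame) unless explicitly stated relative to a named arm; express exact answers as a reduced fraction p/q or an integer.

class = fixed-axis compound train [2 meshes; 2 ratios multiply, 2 sense flips]
mesh 1 [32T→81T]: running ratio 32/81, sense −
mesh 2 [77T→15T]: running ratio 2464/1215, sense +
ω_out/ω_in = 2464/1215

2464/1215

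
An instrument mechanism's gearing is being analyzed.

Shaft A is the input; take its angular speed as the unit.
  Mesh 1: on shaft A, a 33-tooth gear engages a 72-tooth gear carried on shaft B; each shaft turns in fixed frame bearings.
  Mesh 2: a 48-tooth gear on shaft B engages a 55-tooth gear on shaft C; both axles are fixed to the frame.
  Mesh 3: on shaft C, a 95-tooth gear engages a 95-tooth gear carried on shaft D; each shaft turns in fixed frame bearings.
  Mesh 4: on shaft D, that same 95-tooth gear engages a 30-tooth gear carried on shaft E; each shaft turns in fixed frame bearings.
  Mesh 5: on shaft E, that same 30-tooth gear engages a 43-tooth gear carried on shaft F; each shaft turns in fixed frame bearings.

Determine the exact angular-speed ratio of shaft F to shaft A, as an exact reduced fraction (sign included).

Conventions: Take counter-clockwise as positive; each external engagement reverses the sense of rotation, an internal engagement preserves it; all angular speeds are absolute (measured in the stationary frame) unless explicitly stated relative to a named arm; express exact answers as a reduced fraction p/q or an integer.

-38/43

class = fixed-axis compound train [5 meshes; 5 ratios multiply, 5 sense flips]
mesh 1 [33T→72T]: running ratio 11/24, sense −
mesh 2 [48T→55T]: running ratio 2/5, sense +
mesh 3 [95T→95T]: running ratio 2/5, sense −
mesh 4 [95T→30T]: running ratio 19/15, sense +
mesh 5 [30T→43T]: running ratio 38/43, sense −
ω_out/ω_in = -38/43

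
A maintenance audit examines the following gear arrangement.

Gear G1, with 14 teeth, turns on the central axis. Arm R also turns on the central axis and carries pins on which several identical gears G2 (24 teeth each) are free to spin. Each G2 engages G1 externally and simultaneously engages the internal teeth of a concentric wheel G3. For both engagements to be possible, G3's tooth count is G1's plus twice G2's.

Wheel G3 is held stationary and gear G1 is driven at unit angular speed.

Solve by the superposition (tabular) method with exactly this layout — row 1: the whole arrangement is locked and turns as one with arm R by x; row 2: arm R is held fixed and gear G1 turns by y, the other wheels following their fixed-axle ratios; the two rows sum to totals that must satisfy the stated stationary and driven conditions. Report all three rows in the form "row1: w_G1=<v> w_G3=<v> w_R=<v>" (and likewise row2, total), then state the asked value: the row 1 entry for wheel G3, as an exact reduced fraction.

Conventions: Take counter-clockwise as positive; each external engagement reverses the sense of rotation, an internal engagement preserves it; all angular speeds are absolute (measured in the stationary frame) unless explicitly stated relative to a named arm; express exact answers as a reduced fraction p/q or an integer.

row1: w_G1=7/38 w_G3=7/38 w_R=7/38
row2: w_G1=31/38 w_G3=-7/38 w_R=0
total: w_G1=1 w_G3=0 w_R=7/38
asked value: 7/38

class = planetary set [G3 = 14+2·24 = 62; Willis about the carrier]
row 1 — lock + rotate with arm: ω_sun = ω_ring = ω_arm = x
row 2: sun turns y, ring = −(14/62)·y, arm 0
boundary: total ω_ring = x − (14/62)·y = 0 and total ω_sun = x + y = 1  ⇒  y = 31/38, x = 7/38
row 2 ring = −(14/62)·31/38 = -7/38
totals (row 1 + row 2): sun 7/38 + 31/38 = 1, ring 7/38 + (-7/38) = 0, arm 7/38 + 0 = 7/38
asked cell (row1, ring) = 7/38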